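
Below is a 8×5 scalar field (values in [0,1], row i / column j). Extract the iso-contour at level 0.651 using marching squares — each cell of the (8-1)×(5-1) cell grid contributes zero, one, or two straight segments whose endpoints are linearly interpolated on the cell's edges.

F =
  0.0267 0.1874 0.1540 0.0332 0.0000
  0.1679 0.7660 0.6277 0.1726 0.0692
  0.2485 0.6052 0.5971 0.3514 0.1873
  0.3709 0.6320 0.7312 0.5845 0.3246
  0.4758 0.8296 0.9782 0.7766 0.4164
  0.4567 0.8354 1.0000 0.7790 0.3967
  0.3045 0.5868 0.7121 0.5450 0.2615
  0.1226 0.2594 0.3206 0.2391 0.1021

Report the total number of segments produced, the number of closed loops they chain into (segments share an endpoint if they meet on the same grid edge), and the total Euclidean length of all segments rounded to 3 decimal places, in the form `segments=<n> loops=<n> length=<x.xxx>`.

cell (0,0): code 0100 → (0.801,1.000)–(1.000,0.808)
cell (0,1): code 1000 → (1.000,1.832)–(0.801,1.000)
cell (1,0): code 0010 → (1.000,0.808)–(1.715,1.000)
cell (1,1): code 0001 → (1.715,1.000)–(1.000,1.832)
cell (2,1): code 0100 → (2.402,2.000)–(3.000,1.192)
cell (2,2): code 1000 → (3.000,2.547)–(2.402,2.000)
cell (3,0): code 0100 → (3.096,1.000)–(4.000,0.495)
cell (3,1): code 1110 → (3.000,1.192)–(3.096,1.000)
cell (3,2): code 1101 → (3.346,3.000)–(3.000,2.547)
cell (3,3): code 1000 → (4.000,3.349)–(3.346,3.000)
cell (4,0): code 0110 → (4.000,0.495)–(5.000,0.513)
cell (4,3): code 1001 → (5.000,3.335)–(4.000,3.349)
cell (5,0): code 0010 → (5.000,0.513)–(5.742,1.000)
cell (5,1): code 0111 → (5.742,1.000)–(6.000,1.512)
cell (5,2): code 1011 → (6.000,2.366)–(5.547,3.000)
cell (5,3): code 0001 → (5.547,3.000)–(5.000,3.335)
cell (6,1): code 0010 → (6.000,1.512)–(6.156,2.000)
cell (6,2): code 0001 → (6.156,2.000)–(6.000,2.366)
total: 18 segments, chained into 2 closed loop(s), length Σ = 13.137400

segments=18 loops=2 length=13.137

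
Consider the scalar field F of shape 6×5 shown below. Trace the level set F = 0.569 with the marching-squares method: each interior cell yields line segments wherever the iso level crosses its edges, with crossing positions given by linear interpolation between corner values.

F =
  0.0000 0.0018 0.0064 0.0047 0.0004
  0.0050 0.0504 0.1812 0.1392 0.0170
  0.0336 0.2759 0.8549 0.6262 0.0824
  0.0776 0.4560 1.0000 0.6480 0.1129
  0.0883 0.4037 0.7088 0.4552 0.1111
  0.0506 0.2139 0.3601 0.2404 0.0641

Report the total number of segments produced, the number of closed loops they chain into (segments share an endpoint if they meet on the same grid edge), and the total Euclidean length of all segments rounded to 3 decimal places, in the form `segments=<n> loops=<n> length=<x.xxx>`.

cell (1,1): code 0100 → (1.576,2.000)–(2.000,1.506)
cell (1,2): code 1100 → (1.883,3.000)–(1.576,2.000)
cell (1,3): code 1000 → (2.000,3.105)–(1.883,3.000)
cell (2,1): code 0110 → (2.000,1.506)–(3.000,1.208)
cell (2,3): code 1001 → (3.000,3.148)–(2.000,3.105)
cell (3,1): code 0110 → (3.000,1.208)–(4.000,1.542)
cell (3,2): code 1011 → (4.000,2.551)–(3.410,3.000)
cell (3,3): code 0001 → (3.410,3.000)–(3.000,3.148)
cell (4,1): code 0010 → (4.000,1.542)–(4.401,2.000)
cell (4,2): code 0001 → (4.401,2.000)–(4.000,2.551)
total: 10 segments, chained into 1 closed loop(s), length Σ = 7.421094

segments=10 loops=1 length=7.421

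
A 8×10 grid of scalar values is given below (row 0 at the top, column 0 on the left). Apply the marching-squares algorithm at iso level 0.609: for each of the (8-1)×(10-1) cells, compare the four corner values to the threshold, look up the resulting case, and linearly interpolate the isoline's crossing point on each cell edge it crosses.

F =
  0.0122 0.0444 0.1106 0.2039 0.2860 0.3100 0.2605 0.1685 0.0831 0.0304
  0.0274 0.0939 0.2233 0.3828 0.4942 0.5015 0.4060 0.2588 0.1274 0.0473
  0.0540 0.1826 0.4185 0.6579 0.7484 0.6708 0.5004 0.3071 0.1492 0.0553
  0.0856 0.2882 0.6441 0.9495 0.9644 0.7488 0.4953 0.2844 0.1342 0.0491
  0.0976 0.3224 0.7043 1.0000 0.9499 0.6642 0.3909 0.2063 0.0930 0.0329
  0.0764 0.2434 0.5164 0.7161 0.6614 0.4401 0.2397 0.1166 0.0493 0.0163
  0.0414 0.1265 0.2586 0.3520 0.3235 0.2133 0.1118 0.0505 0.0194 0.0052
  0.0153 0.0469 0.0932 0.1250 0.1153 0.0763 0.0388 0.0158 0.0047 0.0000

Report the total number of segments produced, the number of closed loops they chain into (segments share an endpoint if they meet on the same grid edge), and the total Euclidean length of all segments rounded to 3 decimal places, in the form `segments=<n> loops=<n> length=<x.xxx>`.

cell (1,2): code 0100 → (1.822,3.000)–(2.000,2.796)
cell (1,3): code 1100 → (1.452,4.000)–(1.822,3.000)
cell (1,4): code 1100 → (1.635,5.000)–(1.452,4.000)
cell (1,5): code 1000 → (2.000,5.363)–(1.635,5.000)
cell (2,1): code 0100 → (2.844,2.000)–(3.000,1.901)
cell (2,2): code 1110 → (2.000,2.796)–(2.844,2.000)
cell (2,5): code 1001 → (3.000,5.551)–(2.000,5.363)
cell (3,1): code 0110 → (3.000,1.901)–(4.000,1.750)
cell (3,5): code 1001 → (4.000,5.202)–(3.000,5.551)
cell (4,1): code 0010 → (4.000,1.750)–(4.507,2.000)
cell (4,2): code 0111 → (4.507,2.000)–(5.000,2.464)
cell (4,4): code 1011 → (5.000,4.237)–(4.246,5.000)
cell (4,5): code 0001 → (4.246,5.000)–(4.000,5.202)
cell (5,2): code 0010 → (5.000,2.464)–(5.294,3.000)
cell (5,3): code 0011 → (5.294,3.000)–(5.155,4.000)
cell (5,4): code 0001 → (5.155,4.000)–(5.000,4.237)
total: 16 segments, chained into 1 closed loop(s), length Σ = 11.838716

segments=16 loops=1 length=11.839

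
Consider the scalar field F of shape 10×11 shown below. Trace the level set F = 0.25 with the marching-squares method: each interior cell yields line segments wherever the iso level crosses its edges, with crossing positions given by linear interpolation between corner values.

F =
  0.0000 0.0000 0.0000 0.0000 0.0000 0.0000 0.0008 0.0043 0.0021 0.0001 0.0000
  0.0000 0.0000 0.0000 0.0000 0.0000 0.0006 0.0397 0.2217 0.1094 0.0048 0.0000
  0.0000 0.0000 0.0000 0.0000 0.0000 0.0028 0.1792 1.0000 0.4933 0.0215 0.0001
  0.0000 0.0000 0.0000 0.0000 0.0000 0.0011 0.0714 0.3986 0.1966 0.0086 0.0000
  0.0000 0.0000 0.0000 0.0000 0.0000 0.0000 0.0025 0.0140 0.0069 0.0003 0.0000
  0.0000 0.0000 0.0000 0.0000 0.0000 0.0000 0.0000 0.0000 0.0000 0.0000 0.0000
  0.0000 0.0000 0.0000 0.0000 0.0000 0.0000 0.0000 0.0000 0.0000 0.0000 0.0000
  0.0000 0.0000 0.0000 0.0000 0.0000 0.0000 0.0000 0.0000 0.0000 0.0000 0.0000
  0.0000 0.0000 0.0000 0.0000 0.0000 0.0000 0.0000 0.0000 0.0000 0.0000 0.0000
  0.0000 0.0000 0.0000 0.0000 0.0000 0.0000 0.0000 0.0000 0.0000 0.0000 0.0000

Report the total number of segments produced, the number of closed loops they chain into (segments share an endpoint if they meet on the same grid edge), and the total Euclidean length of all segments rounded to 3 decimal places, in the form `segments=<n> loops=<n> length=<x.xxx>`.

cell (1,6): code 0100 → (1.036,7.000)–(2.000,6.086)
cell (1,7): code 1100 → (1.366,8.000)–(1.036,7.000)
cell (1,8): code 1000 → (2.000,8.516)–(1.366,8.000)
cell (2,6): code 0110 → (2.000,6.086)–(3.000,6.546)
cell (2,7): code 1011 → (3.000,7.736)–(2.820,8.000)
cell (2,8): code 0001 → (2.820,8.000)–(2.000,8.516)
cell (3,6): code 0010 → (3.000,6.546)–(3.386,7.000)
cell (3,7): code 0001 → (3.386,7.000)–(3.000,7.736)
total: 8 segments, chained into 1 closed loop(s), length Σ = 7.014306

segments=8 loops=1 length=7.014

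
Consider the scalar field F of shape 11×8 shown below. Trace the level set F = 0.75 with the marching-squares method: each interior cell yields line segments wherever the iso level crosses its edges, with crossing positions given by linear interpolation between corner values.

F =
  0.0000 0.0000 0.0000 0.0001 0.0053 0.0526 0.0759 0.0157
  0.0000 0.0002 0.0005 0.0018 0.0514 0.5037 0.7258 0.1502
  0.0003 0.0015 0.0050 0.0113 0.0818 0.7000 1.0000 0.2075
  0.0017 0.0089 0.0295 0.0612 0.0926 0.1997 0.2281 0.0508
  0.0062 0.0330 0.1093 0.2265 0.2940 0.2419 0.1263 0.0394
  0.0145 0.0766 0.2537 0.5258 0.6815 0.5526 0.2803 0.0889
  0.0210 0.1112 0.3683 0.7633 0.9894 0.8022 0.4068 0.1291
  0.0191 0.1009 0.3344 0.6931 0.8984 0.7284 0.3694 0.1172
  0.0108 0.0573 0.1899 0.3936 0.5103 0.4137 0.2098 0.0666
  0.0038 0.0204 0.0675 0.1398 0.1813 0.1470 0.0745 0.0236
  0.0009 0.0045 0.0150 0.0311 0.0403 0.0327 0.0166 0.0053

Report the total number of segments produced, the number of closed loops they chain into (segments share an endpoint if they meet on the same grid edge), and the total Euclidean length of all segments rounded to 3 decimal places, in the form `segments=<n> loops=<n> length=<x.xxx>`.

cell (1,5): code 0100 → (1.088,6.000)–(2.000,5.167)
cell (1,6): code 1000 → (2.000,6.315)–(1.088,6.000)
cell (2,5): code 0010 → (2.000,5.167)–(2.324,6.000)
cell (2,6): code 0001 → (2.324,6.000)–(2.000,6.315)
cell (5,2): code 0100 → (5.944,3.000)–(6.000,2.966)
cell (5,3): code 1100 → (5.222,4.000)–(5.944,3.000)
cell (5,4): code 1100 → (5.791,5.000)–(5.222,4.000)
cell (5,5): code 1000 → (6.000,5.132)–(5.791,5.000)
cell (6,2): code 0010 → (6.000,2.966)–(6.189,3.000)
cell (6,3): code 0111 → (6.189,3.000)–(7.000,3.277)
cell (6,4): code 1011 → (7.000,4.873)–(6.707,5.000)
cell (6,5): code 0001 → (6.707,5.000)–(6.000,5.132)
cell (7,3): code 0010 → (7.000,3.277)–(7.382,4.000)
cell (7,4): code 0001 → (7.382,4.000)–(7.000,4.873)
total: 14 segments, chained into 2 closed loop(s), length Σ = 10.100596

segments=14 loops=2 length=10.101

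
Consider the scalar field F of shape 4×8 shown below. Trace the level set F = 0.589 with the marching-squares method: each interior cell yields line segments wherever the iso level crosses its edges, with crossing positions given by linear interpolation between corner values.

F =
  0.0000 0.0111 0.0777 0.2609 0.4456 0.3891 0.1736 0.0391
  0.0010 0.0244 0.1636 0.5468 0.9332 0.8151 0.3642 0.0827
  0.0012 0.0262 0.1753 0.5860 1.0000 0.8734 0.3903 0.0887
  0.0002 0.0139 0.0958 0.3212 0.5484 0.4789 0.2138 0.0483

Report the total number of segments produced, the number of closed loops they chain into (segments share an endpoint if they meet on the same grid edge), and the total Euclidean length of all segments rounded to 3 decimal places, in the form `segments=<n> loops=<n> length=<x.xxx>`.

segments=8 loops=1 length=8.186

cell (0,3): code 0100 → (0.294,4.000)–(1.000,3.109)
cell (0,4): code 1100 → (0.469,5.000)–(0.294,4.000)
cell (0,5): code 1000 → (1.000,5.501)–(0.469,5.000)
cell (1,3): code 0110 → (1.000,3.109)–(2.000,3.007)
cell (1,5): code 1001 → (2.000,5.589)–(1.000,5.501)
cell (2,3): code 0010 → (2.000,3.007)–(2.910,4.000)
cell (2,4): code 0011 → (2.910,4.000)–(2.721,5.000)
cell (2,5): code 0001 → (2.721,5.000)–(2.000,5.589)
total: 8 segments, chained into 1 closed loop(s), length Σ = 8.186217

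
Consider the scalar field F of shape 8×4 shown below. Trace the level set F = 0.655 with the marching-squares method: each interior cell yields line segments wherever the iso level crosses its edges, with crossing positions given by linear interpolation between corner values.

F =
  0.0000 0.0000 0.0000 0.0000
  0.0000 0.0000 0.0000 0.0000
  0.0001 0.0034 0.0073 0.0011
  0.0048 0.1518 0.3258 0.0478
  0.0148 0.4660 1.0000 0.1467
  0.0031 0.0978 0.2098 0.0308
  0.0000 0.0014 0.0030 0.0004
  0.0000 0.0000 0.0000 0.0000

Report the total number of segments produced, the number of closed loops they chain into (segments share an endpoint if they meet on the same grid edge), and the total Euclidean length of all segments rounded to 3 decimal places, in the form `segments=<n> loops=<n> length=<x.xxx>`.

cell (3,1): code 0100 → (3.488,2.000)–(4.000,1.354)
cell (3,2): code 1000 → (4.000,2.404)–(3.488,2.000)
cell (4,1): code 0010 → (4.000,1.354)–(4.437,2.000)
cell (4,2): code 0001 → (4.437,2.000)–(4.000,2.404)
total: 4 segments, chained into 1 closed loop(s), length Σ = 2.851149

segments=4 loops=1 length=2.851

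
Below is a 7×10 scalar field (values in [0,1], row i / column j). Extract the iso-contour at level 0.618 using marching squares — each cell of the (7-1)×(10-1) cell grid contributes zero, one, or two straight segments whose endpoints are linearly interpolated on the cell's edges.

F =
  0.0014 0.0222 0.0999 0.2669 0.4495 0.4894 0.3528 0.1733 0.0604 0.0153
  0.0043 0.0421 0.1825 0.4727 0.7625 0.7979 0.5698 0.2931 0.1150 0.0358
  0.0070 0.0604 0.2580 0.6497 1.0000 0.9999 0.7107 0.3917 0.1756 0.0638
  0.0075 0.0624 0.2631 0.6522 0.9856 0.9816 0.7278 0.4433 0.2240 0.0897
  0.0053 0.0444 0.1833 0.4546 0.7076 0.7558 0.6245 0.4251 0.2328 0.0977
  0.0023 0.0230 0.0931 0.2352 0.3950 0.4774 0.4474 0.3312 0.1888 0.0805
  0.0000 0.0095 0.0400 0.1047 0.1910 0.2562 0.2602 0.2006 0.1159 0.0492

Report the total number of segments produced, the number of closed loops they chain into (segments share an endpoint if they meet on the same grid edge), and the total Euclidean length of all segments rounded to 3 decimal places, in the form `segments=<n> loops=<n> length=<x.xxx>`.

segments=16 loops=1 length=11.882

cell (0,3): code 0100 → (0.538,4.000)–(1.000,3.501)
cell (0,4): code 1100 → (0.417,5.000)–(0.538,4.000)
cell (0,5): code 1000 → (1.000,5.789)–(0.417,5.000)
cell (1,2): code 0100 → (1.821,3.000)–(2.000,2.919)
cell (1,3): code 1110 → (1.000,3.501)–(1.821,3.000)
cell (1,5): code 1101 → (1.342,6.000)–(1.000,5.789)
cell (1,6): code 1000 → (2.000,6.291)–(1.342,6.000)
cell (2,2): code 0110 → (2.000,2.919)–(3.000,2.912)
cell (2,6): code 1001 → (3.000,6.386)–(2.000,6.291)
cell (3,2): code 0010 → (3.000,2.912)–(3.173,3.000)
cell (3,3): code 0111 → (3.173,3.000)–(4.000,3.646)
cell (3,6): code 1001 → (4.000,6.033)–(3.000,6.386)
cell (4,3): code 0010 → (4.000,3.646)–(4.287,4.000)
cell (4,4): code 0011 → (4.287,4.000)–(4.495,5.000)
cell (4,5): code 0011 → (4.495,5.000)–(4.037,6.000)
cell (4,6): code 0001 → (4.037,6.000)–(4.000,6.033)
total: 16 segments, chained into 1 closed loop(s), length Σ = 11.882186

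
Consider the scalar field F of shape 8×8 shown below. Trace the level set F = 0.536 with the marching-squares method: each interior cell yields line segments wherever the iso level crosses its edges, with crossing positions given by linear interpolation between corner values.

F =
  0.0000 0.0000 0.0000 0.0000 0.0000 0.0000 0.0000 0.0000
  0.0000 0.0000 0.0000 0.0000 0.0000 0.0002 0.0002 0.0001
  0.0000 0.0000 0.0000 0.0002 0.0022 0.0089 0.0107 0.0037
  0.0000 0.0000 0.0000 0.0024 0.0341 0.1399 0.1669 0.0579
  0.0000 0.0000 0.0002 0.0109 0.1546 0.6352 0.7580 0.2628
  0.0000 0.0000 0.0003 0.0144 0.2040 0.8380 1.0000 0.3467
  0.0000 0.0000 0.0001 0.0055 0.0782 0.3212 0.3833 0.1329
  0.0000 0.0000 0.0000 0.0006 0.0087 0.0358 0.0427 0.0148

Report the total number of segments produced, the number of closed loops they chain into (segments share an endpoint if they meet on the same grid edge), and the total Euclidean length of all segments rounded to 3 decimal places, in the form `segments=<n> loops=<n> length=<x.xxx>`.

cell (3,4): code 0100 → (3.800,5.000)–(4.000,4.794)
cell (3,5): code 1100 → (3.624,6.000)–(3.800,5.000)
cell (3,6): code 1000 → (4.000,6.448)–(3.624,6.000)
cell (4,4): code 0110 → (4.000,4.794)–(5.000,4.524)
cell (4,6): code 1001 → (5.000,6.710)–(4.000,6.448)
cell (5,4): code 0010 → (5.000,4.524)–(5.584,5.000)
cell (5,5): code 0011 → (5.584,5.000)–(5.752,6.000)
cell (5,6): code 0001 → (5.752,6.000)–(5.000,6.710)
total: 8 segments, chained into 1 closed loop(s), length Σ = 6.759811

segments=8 loops=1 length=6.760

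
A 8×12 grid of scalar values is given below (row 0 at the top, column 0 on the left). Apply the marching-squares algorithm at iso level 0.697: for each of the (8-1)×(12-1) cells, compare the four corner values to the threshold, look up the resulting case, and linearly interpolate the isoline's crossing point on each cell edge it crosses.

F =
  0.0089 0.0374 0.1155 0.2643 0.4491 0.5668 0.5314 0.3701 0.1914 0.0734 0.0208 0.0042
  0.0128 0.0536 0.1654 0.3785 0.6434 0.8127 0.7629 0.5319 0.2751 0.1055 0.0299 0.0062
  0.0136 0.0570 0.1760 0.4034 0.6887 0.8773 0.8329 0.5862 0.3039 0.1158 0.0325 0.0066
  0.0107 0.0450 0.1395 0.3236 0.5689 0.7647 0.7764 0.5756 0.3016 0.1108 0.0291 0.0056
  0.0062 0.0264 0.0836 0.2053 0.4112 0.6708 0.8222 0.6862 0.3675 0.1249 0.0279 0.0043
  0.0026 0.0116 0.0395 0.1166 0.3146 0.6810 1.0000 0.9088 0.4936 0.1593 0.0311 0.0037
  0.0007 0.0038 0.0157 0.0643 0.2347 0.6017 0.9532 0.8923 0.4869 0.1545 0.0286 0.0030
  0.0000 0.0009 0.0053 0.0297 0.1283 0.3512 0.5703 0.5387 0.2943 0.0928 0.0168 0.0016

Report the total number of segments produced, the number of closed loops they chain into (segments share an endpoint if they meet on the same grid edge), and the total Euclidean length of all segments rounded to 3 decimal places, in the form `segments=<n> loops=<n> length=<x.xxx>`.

cell (0,4): code 0100 → (0.529,5.000)–(1.000,4.317)
cell (0,5): code 1100 → (0.715,6.000)–(0.529,5.000)
cell (0,6): code 1000 → (1.000,6.285)–(0.715,6.000)
cell (1,4): code 0110 → (1.000,4.317)–(2.000,4.044)
cell (1,6): code 1001 → (2.000,6.551)–(1.000,6.285)
cell (2,4): code 0110 → (2.000,4.044)–(3.000,4.654)
cell (2,6): code 1001 → (3.000,6.395)–(2.000,6.551)
cell (3,4): code 0010 → (3.000,4.654)–(3.721,5.000)
cell (3,5): code 0111 → (3.721,5.000)–(4.000,5.173)
cell (3,6): code 1001 → (4.000,6.921)–(3.000,6.395)
cell (4,5): code 0110 → (4.000,5.173)–(5.000,5.050)
cell (4,6): code 1101 → (4.049,7.000)–(4.000,6.921)
cell (4,7): code 1000 → (5.000,7.510)–(4.049,7.000)
cell (5,5): code 0110 → (5.000,5.050)–(6.000,5.271)
cell (5,7): code 1001 → (6.000,7.482)–(5.000,7.510)
cell (6,5): code 0010 → (6.000,5.271)–(6.669,6.000)
cell (6,6): code 0011 → (6.669,6.000)–(6.552,7.000)
cell (6,7): code 0001 → (6.552,7.000)–(6.000,7.482)
total: 18 segments, chained into 1 closed loop(s), length Σ = 15.695772

segments=18 loops=1 length=15.696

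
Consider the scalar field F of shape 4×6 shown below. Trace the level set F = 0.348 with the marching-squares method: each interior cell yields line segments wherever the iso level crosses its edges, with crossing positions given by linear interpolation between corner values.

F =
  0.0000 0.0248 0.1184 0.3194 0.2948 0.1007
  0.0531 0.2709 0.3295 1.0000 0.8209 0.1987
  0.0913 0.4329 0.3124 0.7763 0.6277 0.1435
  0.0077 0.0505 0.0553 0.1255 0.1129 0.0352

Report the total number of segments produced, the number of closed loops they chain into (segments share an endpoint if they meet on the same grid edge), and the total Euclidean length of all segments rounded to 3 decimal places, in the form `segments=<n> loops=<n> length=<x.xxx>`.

segments=12 loops=2 length=11.025

cell (0,2): code 0100 → (0.042,3.000)–(1.000,2.028)
cell (0,3): code 1100 → (0.101,4.000)–(0.042,3.000)
cell (0,4): code 1000 → (1.000,4.760)–(0.101,4.000)
cell (1,0): code 0100 → (1.476,1.000)–(2.000,0.751)
cell (1,1): code 1000 → (2.000,1.705)–(1.476,1.000)
cell (1,2): code 0110 → (1.000,2.028)–(2.000,2.077)
cell (1,4): code 1001 → (2.000,4.578)–(1.000,4.760)
cell (2,0): code 0010 → (2.000,0.751)–(2.222,1.000)
cell (2,1): code 0001 → (2.222,1.000)–(2.000,1.705)
cell (2,2): code 0010 → (2.000,2.077)–(2.658,3.000)
cell (2,3): code 0011 → (2.658,3.000)–(2.543,4.000)
cell (2,4): code 0001 → (2.543,4.000)–(2.000,4.578)
total: 12 segments, chained into 2 closed loop(s), length Σ = 11.025109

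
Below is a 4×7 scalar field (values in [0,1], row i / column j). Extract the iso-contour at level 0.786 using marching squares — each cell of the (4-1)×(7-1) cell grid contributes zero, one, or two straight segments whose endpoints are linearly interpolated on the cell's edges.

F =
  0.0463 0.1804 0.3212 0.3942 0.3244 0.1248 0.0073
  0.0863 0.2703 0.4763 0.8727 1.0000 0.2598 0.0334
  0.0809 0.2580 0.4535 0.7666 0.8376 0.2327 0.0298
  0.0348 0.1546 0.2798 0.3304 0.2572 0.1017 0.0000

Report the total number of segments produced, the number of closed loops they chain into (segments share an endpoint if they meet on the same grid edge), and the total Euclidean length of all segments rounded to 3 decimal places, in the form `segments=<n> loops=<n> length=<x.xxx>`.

segments=8 loops=1 length=4.773

cell (0,2): code 0100 → (0.819,3.000)–(1.000,2.781)
cell (0,3): code 1100 → (0.683,4.000)–(0.819,3.000)
cell (0,4): code 1000 → (1.000,4.289)–(0.683,4.000)
cell (1,2): code 0010 → (1.000,2.781)–(1.817,3.000)
cell (1,3): code 0111 → (1.817,3.000)–(2.000,3.273)
cell (1,4): code 1001 → (2.000,4.085)–(1.000,4.289)
cell (2,3): code 0010 → (2.000,3.273)–(2.089,4.000)
cell (2,4): code 0001 → (2.089,4.000)–(2.000,4.085)
total: 8 segments, chained into 1 closed loop(s), length Σ = 4.772664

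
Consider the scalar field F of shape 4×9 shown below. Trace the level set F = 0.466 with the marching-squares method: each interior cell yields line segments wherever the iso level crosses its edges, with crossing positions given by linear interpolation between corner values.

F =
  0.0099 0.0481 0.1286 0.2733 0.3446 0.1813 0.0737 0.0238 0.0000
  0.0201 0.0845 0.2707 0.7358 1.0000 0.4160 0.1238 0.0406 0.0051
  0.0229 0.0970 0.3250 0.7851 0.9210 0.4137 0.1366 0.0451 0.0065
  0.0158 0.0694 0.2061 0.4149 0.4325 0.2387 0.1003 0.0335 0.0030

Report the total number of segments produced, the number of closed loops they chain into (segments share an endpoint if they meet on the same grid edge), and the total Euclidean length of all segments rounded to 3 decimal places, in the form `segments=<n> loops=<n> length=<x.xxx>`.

segments=8 loops=1 length=8.482

cell (0,2): code 0100 → (0.417,3.000)–(1.000,2.420)
cell (0,3): code 1100 → (0.185,4.000)–(0.417,3.000)
cell (0,4): code 1000 → (1.000,4.914)–(0.185,4.000)
cell (1,2): code 0110 → (1.000,2.420)–(2.000,2.306)
cell (1,4): code 1001 → (2.000,4.897)–(1.000,4.914)
cell (2,2): code 0010 → (2.000,2.306)–(2.862,3.000)
cell (2,3): code 0011 → (2.862,3.000)–(2.931,4.000)
cell (2,4): code 0001 → (2.931,4.000)–(2.000,4.897)
total: 8 segments, chained into 1 closed loop(s), length Σ = 8.482204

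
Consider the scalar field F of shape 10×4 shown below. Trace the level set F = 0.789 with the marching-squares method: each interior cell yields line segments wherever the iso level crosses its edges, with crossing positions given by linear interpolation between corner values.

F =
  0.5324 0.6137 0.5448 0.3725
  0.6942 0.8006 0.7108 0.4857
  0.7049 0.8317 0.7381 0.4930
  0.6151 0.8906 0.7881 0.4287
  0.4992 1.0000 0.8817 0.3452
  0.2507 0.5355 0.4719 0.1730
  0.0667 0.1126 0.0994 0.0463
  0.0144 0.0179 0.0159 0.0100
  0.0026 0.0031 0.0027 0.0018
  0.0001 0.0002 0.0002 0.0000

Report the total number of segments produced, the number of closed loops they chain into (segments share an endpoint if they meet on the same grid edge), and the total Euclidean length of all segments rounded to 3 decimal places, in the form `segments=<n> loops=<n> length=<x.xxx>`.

segments=12 loops=1 length=8.431

cell (0,0): code 0100 → (0.938,1.000)–(1.000,0.891)
cell (0,1): code 1000 → (1.000,1.129)–(0.938,1.000)
cell (1,0): code 0110 → (1.000,0.891)–(2.000,0.663)
cell (1,1): code 1001 → (2.000,1.456)–(1.000,1.129)
cell (2,0): code 0110 → (2.000,0.663)–(3.000,0.631)
cell (2,1): code 1001 → (3.000,1.991)–(2.000,1.456)
cell (3,0): code 0110 → (3.000,0.631)–(4.000,0.579)
cell (3,1): code 1101 → (3.010,2.000)–(3.000,1.991)
cell (3,2): code 1000 → (4.000,2.173)–(3.010,2.000)
cell (4,0): code 0010 → (4.000,0.579)–(4.454,1.000)
cell (4,1): code 0011 → (4.454,1.000)–(4.226,2.000)
cell (4,2): code 0001 → (4.226,2.000)–(4.000,2.173)
total: 12 segments, chained into 1 closed loop(s), length Σ = 8.430753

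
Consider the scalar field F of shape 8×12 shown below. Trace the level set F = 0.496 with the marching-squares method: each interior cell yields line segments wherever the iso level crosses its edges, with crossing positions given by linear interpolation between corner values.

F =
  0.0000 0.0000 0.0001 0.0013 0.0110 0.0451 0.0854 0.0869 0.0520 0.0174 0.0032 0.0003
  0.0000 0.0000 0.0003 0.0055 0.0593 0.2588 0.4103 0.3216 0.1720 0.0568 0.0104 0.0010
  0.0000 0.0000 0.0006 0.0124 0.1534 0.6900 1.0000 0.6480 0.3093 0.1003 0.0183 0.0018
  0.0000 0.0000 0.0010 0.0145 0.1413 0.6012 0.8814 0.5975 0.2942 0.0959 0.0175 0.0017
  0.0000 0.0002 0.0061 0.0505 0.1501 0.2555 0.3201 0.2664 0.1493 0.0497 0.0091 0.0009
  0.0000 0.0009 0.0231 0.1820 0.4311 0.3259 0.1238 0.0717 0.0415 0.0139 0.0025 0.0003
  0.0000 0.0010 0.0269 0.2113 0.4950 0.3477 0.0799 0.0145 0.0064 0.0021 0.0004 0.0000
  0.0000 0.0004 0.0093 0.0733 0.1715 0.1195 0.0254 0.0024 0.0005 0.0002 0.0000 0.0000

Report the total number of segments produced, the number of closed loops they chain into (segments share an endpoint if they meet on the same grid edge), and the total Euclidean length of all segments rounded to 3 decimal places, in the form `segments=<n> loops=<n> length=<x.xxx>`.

segments=10 loops=1 length=8.366

cell (1,4): code 0100 → (1.550,5.000)–(2.000,4.638)
cell (1,5): code 1100 → (1.145,6.000)–(1.550,5.000)
cell (1,6): code 1100 → (1.534,7.000)–(1.145,6.000)
cell (1,7): code 1000 → (2.000,7.449)–(1.534,7.000)
cell (2,4): code 0110 → (2.000,4.638)–(3.000,4.771)
cell (2,7): code 1001 → (3.000,7.335)–(2.000,7.449)
cell (3,4): code 0010 → (3.000,4.771)–(3.304,5.000)
cell (3,5): code 0011 → (3.304,5.000)–(3.687,6.000)
cell (3,6): code 0011 → (3.687,6.000)–(3.307,7.000)
cell (3,7): code 0001 → (3.307,7.000)–(3.000,7.335)
total: 10 segments, chained into 1 closed loop(s), length Σ = 8.365884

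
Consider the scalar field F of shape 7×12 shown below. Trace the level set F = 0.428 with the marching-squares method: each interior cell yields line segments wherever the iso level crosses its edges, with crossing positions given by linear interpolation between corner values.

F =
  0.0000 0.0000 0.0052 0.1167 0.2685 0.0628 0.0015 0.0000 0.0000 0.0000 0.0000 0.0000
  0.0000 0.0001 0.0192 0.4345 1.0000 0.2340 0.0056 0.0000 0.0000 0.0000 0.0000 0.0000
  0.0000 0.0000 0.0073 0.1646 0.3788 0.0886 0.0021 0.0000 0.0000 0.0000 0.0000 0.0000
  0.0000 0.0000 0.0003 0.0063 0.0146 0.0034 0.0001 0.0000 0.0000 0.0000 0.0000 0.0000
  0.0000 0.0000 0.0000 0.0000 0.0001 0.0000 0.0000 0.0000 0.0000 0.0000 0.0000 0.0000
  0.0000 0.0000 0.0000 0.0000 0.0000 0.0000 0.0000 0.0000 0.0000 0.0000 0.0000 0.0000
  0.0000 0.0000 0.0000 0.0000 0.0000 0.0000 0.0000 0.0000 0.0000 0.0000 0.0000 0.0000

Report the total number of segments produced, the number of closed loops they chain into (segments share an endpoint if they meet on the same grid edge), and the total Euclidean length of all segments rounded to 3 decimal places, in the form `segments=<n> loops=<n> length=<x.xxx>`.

segments=6 loops=1 length=4.921

cell (0,2): code 0100 → (0.980,3.000)–(1.000,2.984)
cell (0,3): code 1100 → (0.218,4.000)–(0.980,3.000)
cell (0,4): code 1000 → (1.000,4.747)–(0.218,4.000)
cell (1,2): code 0010 → (1.000,2.984)–(1.024,3.000)
cell (1,3): code 0011 → (1.024,3.000)–(1.921,4.000)
cell (1,4): code 0001 → (1.921,4.000)–(1.000,4.747)
total: 6 segments, chained into 1 closed loop(s), length Σ = 4.921345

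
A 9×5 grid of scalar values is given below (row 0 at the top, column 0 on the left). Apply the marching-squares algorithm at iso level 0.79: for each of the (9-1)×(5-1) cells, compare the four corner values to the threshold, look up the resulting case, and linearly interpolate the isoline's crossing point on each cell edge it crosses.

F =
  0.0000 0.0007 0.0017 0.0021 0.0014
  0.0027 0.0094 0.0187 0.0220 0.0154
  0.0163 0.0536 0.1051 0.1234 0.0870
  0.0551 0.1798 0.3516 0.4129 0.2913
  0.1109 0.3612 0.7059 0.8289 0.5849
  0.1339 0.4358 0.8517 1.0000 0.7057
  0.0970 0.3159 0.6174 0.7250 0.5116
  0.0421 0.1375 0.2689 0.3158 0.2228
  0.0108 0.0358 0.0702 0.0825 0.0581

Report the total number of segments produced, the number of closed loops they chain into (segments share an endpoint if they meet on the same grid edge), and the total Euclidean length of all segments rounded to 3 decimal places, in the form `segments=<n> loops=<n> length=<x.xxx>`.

segments=8 loops=1 length=5.466

cell (3,2): code 0100 → (3.906,3.000)–(4.000,2.684)
cell (3,3): code 1000 → (4.000,3.159)–(3.906,3.000)
cell (4,1): code 0100 → (4.577,2.000)–(5.000,1.852)
cell (4,2): code 1110 → (4.000,2.684)–(4.577,2.000)
cell (4,3): code 1001 → (5.000,3.714)–(4.000,3.159)
cell (5,1): code 0010 → (5.000,1.852)–(5.263,2.000)
cell (5,2): code 0011 → (5.263,2.000)–(5.764,3.000)
cell (5,3): code 0001 → (5.764,3.000)–(5.000,3.714)
total: 8 segments, chained into 1 closed loop(s), length Σ = 5.466423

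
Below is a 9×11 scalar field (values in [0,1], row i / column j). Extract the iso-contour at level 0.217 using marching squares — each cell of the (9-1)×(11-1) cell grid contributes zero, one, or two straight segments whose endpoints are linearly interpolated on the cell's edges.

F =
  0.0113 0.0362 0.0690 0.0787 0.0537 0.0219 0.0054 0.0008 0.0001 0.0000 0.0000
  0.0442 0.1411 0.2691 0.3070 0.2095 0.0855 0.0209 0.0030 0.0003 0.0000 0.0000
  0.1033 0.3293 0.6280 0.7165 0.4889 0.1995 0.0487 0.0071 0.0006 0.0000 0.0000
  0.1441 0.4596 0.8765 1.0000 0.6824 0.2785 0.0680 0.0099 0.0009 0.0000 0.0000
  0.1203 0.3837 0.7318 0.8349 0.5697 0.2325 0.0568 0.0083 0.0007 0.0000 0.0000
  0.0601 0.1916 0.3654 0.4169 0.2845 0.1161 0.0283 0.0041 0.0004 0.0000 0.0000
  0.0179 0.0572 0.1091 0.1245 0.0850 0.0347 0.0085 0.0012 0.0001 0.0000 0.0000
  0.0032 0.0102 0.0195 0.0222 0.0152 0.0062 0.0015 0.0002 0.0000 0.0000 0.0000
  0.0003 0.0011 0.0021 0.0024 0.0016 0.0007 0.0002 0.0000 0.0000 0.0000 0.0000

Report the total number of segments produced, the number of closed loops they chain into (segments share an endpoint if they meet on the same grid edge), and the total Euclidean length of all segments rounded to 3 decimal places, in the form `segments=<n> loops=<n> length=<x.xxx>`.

segments=20 loops=1 length=15.655

cell (0,1): code 0100 → (0.740,2.000)–(1.000,1.593)
cell (0,2): code 1100 → (0.606,3.000)–(0.740,2.000)
cell (0,3): code 1000 → (1.000,3.923)–(0.606,3.000)
cell (1,0): code 0100 → (1.403,1.000)–(2.000,0.503)
cell (1,1): code 1110 → (1.000,1.593)–(1.403,1.000)
cell (1,3): code 1101 → (1.027,4.000)–(1.000,3.923)
cell (1,4): code 1000 → (2.000,4.940)–(1.027,4.000)
cell (2,0): code 0110 → (2.000,0.503)–(3.000,0.231)
cell (2,4): code 1101 → (2.222,5.000)–(2.000,4.940)
cell (2,5): code 1000 → (3.000,5.292)–(2.222,5.000)
cell (3,0): code 0110 → (3.000,0.231)–(4.000,0.367)
cell (3,5): code 1001 → (4.000,5.088)–(3.000,5.292)
cell (4,0): code 0010 → (4.000,0.367)–(4.868,1.000)
cell (4,1): code 0111 → (4.868,1.000)–(5.000,1.146)
cell (4,4): code 1011 → (5.000,4.401)–(4.133,5.000)
cell (4,5): code 0001 → (4.133,5.000)–(4.000,5.088)
cell (5,1): code 0010 → (5.000,1.146)–(5.579,2.000)
cell (5,2): code 0011 → (5.579,2.000)–(5.684,3.000)
cell (5,3): code 0011 → (5.684,3.000)–(5.338,4.000)
cell (5,4): code 0001 → (5.338,4.000)–(5.000,4.401)
total: 20 segments, chained into 1 closed loop(s), length Σ = 15.655102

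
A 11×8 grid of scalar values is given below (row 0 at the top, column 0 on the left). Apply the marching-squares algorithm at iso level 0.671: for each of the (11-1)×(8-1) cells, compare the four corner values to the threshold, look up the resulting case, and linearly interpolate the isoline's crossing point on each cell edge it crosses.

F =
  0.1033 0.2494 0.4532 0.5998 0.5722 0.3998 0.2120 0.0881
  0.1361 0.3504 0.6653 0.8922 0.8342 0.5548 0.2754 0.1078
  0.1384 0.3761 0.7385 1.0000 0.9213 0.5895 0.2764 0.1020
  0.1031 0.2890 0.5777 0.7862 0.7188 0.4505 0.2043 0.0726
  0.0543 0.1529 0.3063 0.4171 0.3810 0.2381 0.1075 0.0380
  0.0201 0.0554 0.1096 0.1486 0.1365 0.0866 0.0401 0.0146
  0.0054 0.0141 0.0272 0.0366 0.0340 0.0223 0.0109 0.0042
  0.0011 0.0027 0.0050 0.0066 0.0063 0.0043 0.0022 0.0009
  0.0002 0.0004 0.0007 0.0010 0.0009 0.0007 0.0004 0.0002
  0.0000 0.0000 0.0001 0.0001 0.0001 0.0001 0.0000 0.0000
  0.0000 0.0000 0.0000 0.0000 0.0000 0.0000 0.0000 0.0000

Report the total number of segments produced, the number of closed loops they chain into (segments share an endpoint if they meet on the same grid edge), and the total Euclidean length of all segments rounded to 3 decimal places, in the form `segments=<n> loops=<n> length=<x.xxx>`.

segments=12 loops=1 length=9.356

cell (0,2): code 0100 → (0.244,3.000)–(1.000,2.025)
cell (0,3): code 1100 → (0.377,4.000)–(0.244,3.000)
cell (0,4): code 1000 → (1.000,4.584)–(0.377,4.000)
cell (1,1): code 0100 → (1.078,2.000)–(2.000,1.814)
cell (1,2): code 1110 → (1.000,2.025)–(1.078,2.000)
cell (1,4): code 1001 → (2.000,4.754)–(1.000,4.584)
cell (2,1): code 0010 → (2.000,1.814)–(2.420,2.000)
cell (2,2): code 0111 → (2.420,2.000)–(3.000,2.447)
cell (2,4): code 1001 → (3.000,4.178)–(2.000,4.754)
cell (3,2): code 0010 → (3.000,2.447)–(3.312,3.000)
cell (3,3): code 0011 → (3.312,3.000)–(3.142,4.000)
cell (3,4): code 0001 → (3.142,4.000)–(3.000,4.178)
total: 12 segments, chained into 1 closed loop(s), length Σ = 9.356397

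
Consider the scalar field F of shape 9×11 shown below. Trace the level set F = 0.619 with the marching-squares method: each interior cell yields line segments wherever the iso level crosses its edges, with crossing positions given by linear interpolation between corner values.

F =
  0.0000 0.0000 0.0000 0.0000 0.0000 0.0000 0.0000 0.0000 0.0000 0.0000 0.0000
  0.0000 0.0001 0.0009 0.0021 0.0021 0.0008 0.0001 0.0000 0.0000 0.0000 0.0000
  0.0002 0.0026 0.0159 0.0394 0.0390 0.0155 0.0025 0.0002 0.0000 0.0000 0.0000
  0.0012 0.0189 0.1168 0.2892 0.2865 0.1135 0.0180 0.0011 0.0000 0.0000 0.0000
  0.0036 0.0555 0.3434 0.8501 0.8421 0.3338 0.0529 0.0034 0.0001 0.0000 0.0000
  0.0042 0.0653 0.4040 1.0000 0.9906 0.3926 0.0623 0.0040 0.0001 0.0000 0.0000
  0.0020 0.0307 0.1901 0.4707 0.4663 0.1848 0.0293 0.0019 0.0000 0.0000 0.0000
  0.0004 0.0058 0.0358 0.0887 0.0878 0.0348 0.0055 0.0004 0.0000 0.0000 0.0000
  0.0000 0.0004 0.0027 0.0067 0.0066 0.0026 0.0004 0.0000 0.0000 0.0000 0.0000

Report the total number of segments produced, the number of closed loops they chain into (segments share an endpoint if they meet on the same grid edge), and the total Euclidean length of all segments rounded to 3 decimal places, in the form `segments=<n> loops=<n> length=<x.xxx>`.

segments=8 loops=1 length=7.148

cell (3,2): code 0100 → (3.588,3.000)–(4.000,2.544)
cell (3,3): code 1100 → (3.598,4.000)–(3.588,3.000)
cell (3,4): code 1000 → (4.000,4.439)–(3.598,4.000)
cell (4,2): code 0110 → (4.000,2.544)–(5.000,2.361)
cell (4,4): code 1001 → (5.000,4.621)–(4.000,4.439)
cell (5,2): code 0010 → (5.000,2.361)–(5.720,3.000)
cell (5,3): code 0011 → (5.720,3.000)–(5.709,4.000)
cell (5,4): code 0001 → (5.709,4.000)–(5.000,4.621)
total: 8 segments, chained into 1 closed loop(s), length Σ = 7.148078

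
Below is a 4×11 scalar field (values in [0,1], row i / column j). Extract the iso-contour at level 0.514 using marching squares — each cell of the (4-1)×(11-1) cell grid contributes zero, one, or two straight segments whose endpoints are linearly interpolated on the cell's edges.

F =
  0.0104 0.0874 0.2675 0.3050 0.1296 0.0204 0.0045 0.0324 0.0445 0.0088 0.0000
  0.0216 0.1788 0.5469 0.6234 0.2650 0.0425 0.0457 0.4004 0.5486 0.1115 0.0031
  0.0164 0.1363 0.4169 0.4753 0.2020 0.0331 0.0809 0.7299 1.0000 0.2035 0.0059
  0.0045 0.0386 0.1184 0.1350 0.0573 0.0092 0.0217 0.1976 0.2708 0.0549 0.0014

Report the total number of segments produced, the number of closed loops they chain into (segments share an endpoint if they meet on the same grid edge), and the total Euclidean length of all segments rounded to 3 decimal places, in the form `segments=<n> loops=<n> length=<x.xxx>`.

segments=14 loops=2 length=9.329

cell (0,1): code 0100 → (0.882,2.000)–(1.000,1.911)
cell (0,2): code 1100 → (0.656,3.000)–(0.882,2.000)
cell (0,3): code 1000 → (1.000,3.305)–(0.656,3.000)
cell (0,7): code 0100 → (0.931,8.000)–(1.000,7.767)
cell (0,8): code 1000 → (1.000,8.079)–(0.931,8.000)
cell (1,1): code 0010 → (1.000,1.911)–(1.253,2.000)
cell (1,2): code 0011 → (1.253,2.000)–(1.739,3.000)
cell (1,3): code 0001 → (1.739,3.000)–(1.000,3.305)
cell (1,6): code 0100 → (1.345,7.000)–(2.000,6.667)
cell (1,7): code 1110 → (1.000,7.767)–(1.345,7.000)
cell (1,8): code 1001 → (2.000,8.610)–(1.000,8.079)
cell (2,6): code 0010 → (2.000,6.667)–(2.406,7.000)
cell (2,7): code 0011 → (2.406,7.000)–(2.666,8.000)
cell (2,8): code 0001 → (2.666,8.000)–(2.000,8.610)
total: 14 segments, chained into 2 closed loop(s), length Σ = 9.329315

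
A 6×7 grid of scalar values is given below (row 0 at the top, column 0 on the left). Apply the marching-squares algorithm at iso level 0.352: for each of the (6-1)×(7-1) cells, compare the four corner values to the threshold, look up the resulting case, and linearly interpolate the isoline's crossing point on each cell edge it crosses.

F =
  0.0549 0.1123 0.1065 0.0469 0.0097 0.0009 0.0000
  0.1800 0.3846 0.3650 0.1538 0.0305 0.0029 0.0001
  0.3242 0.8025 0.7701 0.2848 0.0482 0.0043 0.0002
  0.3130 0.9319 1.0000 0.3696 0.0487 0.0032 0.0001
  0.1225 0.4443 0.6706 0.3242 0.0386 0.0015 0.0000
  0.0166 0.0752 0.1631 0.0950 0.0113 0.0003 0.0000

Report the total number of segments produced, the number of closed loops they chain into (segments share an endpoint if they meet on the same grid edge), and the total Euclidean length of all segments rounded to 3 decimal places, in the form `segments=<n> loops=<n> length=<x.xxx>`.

cell (0,0): code 0100 → (0.880,1.000)–(1.000,0.841)
cell (0,1): code 1100 → (0.950,2.000)–(0.880,1.000)
cell (0,2): code 1000 → (1.000,2.062)–(0.950,2.000)
cell (1,0): code 0110 → (1.000,0.841)–(2.000,0.058)
cell (1,2): code 1001 → (2.000,2.862)–(1.000,2.062)
cell (2,0): code 0110 → (2.000,0.058)–(3.000,0.063)
cell (2,2): code 1101 → (2.792,3.000)–(2.000,2.862)
cell (2,3): code 1000 → (3.000,3.055)–(2.792,3.000)
cell (3,0): code 0110 → (3.000,0.063)–(4.000,0.713)
cell (3,2): code 1011 → (4.000,2.920)–(3.388,3.000)
cell (3,3): code 0001 → (3.388,3.000)–(3.000,3.055)
cell (4,0): code 0010 → (4.000,0.713)–(4.250,1.000)
cell (4,1): code 0011 → (4.250,1.000)–(4.628,2.000)
cell (4,2): code 0001 → (4.628,2.000)–(4.000,2.920)
total: 14 segments, chained into 1 closed loop(s), length Σ = 10.615668

segments=14 loops=1 length=10.616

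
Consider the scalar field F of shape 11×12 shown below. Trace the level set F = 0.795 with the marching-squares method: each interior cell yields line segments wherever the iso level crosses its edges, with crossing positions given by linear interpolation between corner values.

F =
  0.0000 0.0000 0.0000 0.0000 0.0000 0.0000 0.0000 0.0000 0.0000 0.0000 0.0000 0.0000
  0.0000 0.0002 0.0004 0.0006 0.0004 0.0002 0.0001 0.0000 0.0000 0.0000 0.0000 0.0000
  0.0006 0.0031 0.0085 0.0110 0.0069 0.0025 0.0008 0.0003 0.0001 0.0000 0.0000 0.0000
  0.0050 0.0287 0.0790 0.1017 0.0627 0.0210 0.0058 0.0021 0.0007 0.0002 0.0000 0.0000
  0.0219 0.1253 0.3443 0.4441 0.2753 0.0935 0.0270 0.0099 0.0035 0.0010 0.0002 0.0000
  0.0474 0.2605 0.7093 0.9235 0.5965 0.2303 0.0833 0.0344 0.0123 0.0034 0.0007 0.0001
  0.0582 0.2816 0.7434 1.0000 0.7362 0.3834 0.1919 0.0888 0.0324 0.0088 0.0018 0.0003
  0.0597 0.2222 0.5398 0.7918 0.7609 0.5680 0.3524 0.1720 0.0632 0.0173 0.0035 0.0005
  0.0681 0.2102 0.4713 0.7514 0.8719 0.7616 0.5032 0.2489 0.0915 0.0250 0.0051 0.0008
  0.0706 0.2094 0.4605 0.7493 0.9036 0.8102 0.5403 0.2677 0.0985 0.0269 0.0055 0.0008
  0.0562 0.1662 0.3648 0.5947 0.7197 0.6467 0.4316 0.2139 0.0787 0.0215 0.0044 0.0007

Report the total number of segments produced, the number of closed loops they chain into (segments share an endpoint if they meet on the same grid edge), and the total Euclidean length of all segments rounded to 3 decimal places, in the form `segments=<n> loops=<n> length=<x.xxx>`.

cell (4,2): code 0100 → (4.732,3.000)–(5.000,2.400)
cell (4,3): code 1000 → (5.000,3.393)–(4.732,3.000)
cell (5,2): code 0110 → (5.000,2.400)–(6.000,2.201)
cell (5,3): code 1001 → (6.000,3.777)–(5.000,3.393)
cell (6,2): code 0010 → (6.000,2.201)–(6.985,3.000)
cell (6,3): code 0001 → (6.985,3.000)–(6.000,3.777)
cell (7,3): code 0100 → (7.307,4.000)–(8.000,3.362)
cell (7,4): code 1000 → (8.000,4.697)–(7.307,4.000)
cell (8,3): code 0110 → (8.000,3.362)–(9.000,3.296)
cell (8,4): code 1101 → (8.687,5.000)–(8.000,4.697)
cell (8,5): code 1000 → (9.000,5.056)–(8.687,5.000)
cell (9,3): code 0010 → (9.000,3.296)–(9.591,4.000)
cell (9,4): code 0011 → (9.591,4.000)–(9.093,5.000)
cell (9,5): code 0001 → (9.093,5.000)–(9.000,5.056)
total: 14 segments, chained into 2 closed loop(s), length Σ = 11.886045

segments=14 loops=2 length=11.886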